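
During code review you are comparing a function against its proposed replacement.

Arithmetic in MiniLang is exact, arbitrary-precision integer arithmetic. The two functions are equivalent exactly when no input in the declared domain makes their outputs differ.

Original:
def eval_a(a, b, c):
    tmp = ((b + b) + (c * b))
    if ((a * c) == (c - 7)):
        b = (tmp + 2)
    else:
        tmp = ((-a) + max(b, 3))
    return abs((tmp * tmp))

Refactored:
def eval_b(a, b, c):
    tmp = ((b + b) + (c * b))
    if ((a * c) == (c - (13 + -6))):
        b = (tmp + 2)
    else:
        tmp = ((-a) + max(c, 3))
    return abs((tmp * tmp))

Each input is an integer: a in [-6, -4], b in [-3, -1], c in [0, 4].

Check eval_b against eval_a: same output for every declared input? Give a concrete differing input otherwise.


The rewrite breaks on a=-6, b=-3, c=4, where the results are 81 and 100.
eval_a: tmp = -18; ((a * c) == (c - 7)) -> false; tmp = 9; return 81
eval_b: tmp = -18; ((a * c) == (c - (13 + -6))) -> false; tmp = 10; return 100
verdict: not equivalent; witness: a=-6, b=-3, c=4


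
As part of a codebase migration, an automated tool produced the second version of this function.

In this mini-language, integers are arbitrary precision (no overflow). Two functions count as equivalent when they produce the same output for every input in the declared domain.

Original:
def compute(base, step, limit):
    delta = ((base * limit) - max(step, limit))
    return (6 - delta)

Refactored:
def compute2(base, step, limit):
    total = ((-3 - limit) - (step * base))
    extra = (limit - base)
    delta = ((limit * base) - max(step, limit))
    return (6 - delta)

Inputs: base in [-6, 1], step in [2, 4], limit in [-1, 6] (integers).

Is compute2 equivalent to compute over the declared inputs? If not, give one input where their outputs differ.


Equivalent. Beyond behavior-preserving changes, the revision adds an assignment to `total` whose value nothing reads.
An exhaustive pass over the 192 declared inputs shows identical outputs.
As a probe, take base=-1, step=2, limit=-1: compute runs delta = -1; return 7; compute2 runs total = 0; extra = 0; delta = -1; return 7; both end at 7.
verdict: equivalent


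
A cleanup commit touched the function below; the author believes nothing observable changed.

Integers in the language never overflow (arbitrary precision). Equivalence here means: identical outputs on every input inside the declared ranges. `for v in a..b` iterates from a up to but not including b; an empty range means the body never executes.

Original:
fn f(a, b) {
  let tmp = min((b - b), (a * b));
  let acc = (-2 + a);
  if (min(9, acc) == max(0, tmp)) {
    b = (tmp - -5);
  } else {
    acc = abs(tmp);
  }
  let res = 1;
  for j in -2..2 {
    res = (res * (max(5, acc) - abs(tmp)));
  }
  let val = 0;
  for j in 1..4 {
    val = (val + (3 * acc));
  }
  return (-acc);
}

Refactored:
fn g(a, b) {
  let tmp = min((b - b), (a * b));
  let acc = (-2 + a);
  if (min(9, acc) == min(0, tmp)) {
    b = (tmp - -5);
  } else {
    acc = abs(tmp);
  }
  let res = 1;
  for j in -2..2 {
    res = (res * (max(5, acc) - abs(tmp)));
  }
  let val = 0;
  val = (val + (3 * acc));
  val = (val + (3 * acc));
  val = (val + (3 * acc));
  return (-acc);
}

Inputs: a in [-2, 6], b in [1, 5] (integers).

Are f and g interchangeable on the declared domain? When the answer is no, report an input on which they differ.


Consider the input a=-2, b=2.
f: tmp := -4 | acc := -4 | (min(9, acc) == max(0, tmp)): false | acc := 4 | res := 1 | iter j=-2: | res := 1 | iter j=-1: | res := 1 | iter j=0: | res := 1 | iter j=1: | res := 1 | val := 0 | iter j=1: | val := 12 | iter j=2: | val := 24 | iter j=3: | val := 36 | result -4
g: tmp := -4 | acc := -4 | (min(9, acc) == min(0, tmp)): true | b := 1 | res := 1 | iter j=-2: | res := 1 | iter j=-1: | res := 1 | iter j=0: | res := 1 | iter j=1: | res := 1 | val := 0 | val := -12 | val := -24 | val := -36 | result 4
-4 vs 4 — the two versions disagree here.
verdict: not equivalent; witness: a=-2, b=2


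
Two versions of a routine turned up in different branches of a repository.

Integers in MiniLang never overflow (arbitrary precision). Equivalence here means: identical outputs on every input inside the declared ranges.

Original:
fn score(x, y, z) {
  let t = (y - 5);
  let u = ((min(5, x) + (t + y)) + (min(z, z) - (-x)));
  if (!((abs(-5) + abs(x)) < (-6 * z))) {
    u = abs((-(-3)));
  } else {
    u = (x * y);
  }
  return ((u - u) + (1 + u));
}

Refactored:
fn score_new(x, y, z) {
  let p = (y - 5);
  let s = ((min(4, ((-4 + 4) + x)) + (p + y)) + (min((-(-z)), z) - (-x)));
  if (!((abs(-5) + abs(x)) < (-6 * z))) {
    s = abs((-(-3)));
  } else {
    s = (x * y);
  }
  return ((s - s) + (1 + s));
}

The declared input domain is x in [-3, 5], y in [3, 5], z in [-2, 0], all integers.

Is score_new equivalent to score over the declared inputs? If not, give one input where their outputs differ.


The suspicious edit (`5` became `4`) never changes the result for any input inside the declared domain.
Tracing x=-2, y=5, z=0: score: t = 0; u = 1; (!((abs(-5) + abs(x)) < (-6 * z))) -> true; u = 3; return 4 | score_new: p = 0; s = 1; (!((abs(-5) + abs(x)) < (-6 * z))) -> true; s = 3; return 4 — matching result 4.
Checked all 81 inputs in the declared domain: the outputs agree on every one.
verdict: equivalent


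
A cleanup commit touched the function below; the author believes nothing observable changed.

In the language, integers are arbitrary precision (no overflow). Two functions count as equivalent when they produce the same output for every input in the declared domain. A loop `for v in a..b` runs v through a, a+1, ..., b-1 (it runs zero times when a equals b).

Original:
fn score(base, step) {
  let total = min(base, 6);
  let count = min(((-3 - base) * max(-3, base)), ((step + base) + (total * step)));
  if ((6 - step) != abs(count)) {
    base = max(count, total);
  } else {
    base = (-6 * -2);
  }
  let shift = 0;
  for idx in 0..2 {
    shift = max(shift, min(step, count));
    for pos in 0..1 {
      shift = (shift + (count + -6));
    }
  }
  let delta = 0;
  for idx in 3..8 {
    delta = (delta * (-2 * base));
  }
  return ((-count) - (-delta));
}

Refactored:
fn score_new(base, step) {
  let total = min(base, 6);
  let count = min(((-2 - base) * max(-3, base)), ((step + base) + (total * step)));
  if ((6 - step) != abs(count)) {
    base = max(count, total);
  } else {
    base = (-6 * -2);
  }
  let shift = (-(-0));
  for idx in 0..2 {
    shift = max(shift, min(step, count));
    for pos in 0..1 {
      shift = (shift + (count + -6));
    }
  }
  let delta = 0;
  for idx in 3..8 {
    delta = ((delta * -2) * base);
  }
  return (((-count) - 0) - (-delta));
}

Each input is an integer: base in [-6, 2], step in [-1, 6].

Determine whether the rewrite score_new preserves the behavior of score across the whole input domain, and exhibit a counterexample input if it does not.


Take base=-6, step=-1.
score: total=-6, then count=-9, then ((6 - step) != abs(count)) is true, then base=-6, then shift=0, then (idx=0), then shift=0, then (pos=0), then shift=-15, then (idx=1), then shift=-9, then (pos=0), then shift=-24, then delta=0, then (idx=3), then delta=0, then (idx=4), then delta=0, then (idx=5), then delta=0, then (idx=6), then delta=0, then (idx=7), then delta=0, then returns 9
score_new: total=-6, then count=-12, then ((6 - step) != abs(count)) is true, then base=-6, then shift=0, then (idx=0), then shift=0, then (pos=0), then shift=-18, then (idx=1), then shift=-12, then (pos=0), then shift=-30, then delta=0, then (idx=3), then delta=0, then (idx=4), then delta=0, then (idx=5), then delta=0, then (idx=6), then delta=0, then (idx=7), then delta=0, then returns 12
9 against 12: the behavior changed.
verdict: not equivalent; witness: base=-6, step=-1


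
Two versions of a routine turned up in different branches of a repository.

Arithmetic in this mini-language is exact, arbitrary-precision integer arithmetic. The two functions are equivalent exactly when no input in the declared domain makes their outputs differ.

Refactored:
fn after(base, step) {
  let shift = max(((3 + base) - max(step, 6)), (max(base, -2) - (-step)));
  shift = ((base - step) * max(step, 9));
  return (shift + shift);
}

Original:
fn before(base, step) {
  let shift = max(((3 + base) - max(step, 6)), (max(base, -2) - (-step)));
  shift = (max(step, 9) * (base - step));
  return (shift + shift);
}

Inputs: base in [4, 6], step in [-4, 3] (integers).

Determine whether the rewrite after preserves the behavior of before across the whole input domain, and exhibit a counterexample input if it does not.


Comparing the listings, the differences include: same computation, different form.
One worked example (base=5, step=2) — before: shift = 7; shift = 27; return 54; after: shift = 7; shift = 27; return 54; agreement on 54.
Checked all 24 inputs in the declared domain: the outputs agree on every one.
verdict: equivalent


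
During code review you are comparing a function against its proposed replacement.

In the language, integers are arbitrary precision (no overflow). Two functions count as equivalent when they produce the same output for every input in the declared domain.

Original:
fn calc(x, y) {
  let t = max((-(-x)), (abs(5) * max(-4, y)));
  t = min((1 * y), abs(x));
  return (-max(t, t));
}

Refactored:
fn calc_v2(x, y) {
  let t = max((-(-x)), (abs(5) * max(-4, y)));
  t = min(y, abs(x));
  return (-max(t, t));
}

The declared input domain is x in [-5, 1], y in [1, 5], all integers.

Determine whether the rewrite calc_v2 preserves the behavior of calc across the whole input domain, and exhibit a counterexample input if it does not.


Equivalent — the differences include constant usage differs; arithmetic usage differs, yet no declared input distinguishes the two.
One worked example (x=0, y=2) — calc: t=10, then t=0, then returns 0; calc_v2: t=10, then t=0, then returns 0; agreement on 0.
Across all 35 domain points the two functions coincide.
verdict: equivalent


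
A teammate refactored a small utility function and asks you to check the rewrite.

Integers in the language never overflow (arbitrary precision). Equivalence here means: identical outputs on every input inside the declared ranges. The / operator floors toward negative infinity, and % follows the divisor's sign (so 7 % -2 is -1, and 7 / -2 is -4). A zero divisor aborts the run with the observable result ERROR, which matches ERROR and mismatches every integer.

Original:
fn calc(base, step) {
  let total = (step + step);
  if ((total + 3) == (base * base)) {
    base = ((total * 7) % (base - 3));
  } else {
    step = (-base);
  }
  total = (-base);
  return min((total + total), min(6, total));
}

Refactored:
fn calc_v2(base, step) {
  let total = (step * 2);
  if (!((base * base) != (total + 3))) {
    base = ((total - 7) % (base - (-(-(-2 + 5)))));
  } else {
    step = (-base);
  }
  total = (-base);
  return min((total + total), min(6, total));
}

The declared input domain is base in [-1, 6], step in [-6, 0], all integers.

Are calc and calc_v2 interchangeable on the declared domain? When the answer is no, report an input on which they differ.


Consider the input base=-1, step=-1.
calc: total=-2, then ((total + 3) == (base * base)) is true, then base=-2, then total=2, then returns 2
calc_v2: total=-2, then (!((base * base) != (total + 3))) is true, then base=-1, then total=1, then returns 1
2 != 1, so the rewrite changes behavior.
verdict: not equivalent; witness: base=-1, step=-1


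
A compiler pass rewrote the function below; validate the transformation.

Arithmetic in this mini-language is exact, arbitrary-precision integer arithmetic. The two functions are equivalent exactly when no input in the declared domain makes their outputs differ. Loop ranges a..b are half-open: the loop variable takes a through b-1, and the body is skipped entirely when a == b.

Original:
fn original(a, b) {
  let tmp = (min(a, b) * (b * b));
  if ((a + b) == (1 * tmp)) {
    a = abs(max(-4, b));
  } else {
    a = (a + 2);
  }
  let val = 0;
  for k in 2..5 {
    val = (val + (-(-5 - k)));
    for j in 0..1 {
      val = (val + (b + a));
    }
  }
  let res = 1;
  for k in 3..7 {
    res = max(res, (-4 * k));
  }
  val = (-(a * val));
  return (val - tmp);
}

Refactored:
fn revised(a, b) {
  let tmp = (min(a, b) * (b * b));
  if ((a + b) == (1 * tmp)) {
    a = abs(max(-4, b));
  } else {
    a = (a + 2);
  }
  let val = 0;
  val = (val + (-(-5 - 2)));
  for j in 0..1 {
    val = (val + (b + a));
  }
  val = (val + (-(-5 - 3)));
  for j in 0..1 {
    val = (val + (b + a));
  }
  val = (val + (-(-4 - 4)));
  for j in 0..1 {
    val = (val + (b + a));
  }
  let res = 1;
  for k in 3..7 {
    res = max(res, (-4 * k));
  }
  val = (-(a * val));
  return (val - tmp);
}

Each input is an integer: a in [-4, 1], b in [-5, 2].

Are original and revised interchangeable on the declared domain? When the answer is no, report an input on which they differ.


There is a counterexample at a=-4, b=-5: 131 on one side, 129 on the other.
original: tmp=-125, then ((a + b) == (1 * tmp)) is false, then a=-2, then val=0, then (k=2), then val=7, then (j=0), then val=0, then (k=3), then val=8, then (j=0), then val=1, then (k=4), then val=10, then (j=0), then val=3, then res=1, then (k=3), then res=1, then (k=4), then res=1, then (k=5), then res=1, then (k=6), then res=1, then val=6, then returns 131
revised: tmp=-125, then ((a + b) == (1 * tmp)) is false, then a=-2, then val=0, then val=7, then (j=0), then val=0, then val=8, then (j=0), then val=1, then val=9, then (j=0), then val=2, then res=1, then (k=3), then res=1, then (k=4), then res=1, then (k=5), then res=1, then (k=6), then res=1, then val=4, then returns 129
verdict: not equivalent; witness: a=-4, b=-5


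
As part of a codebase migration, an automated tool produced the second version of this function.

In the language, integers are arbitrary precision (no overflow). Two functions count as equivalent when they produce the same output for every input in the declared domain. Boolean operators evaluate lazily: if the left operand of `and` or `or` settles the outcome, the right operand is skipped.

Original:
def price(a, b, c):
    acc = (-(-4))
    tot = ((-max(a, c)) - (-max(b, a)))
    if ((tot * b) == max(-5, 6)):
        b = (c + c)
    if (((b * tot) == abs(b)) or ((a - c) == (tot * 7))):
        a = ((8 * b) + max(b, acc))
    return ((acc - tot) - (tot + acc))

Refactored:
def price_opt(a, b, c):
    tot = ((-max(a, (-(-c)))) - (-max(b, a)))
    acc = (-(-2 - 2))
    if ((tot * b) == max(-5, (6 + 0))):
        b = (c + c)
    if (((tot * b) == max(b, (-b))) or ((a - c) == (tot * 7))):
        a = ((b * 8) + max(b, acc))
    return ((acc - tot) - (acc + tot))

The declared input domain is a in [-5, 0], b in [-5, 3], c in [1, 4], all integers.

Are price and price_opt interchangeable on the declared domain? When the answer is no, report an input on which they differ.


Reading the diff, among the changes: min/max/abs usage differs, plus arithmetic usage differs, plus constant usage differs.
One worked example (a=-5, b=-2, c=2) — price: acc=4, then tot=-4, then ((tot * b) == max(-5, 6)) is false, then (((b * tot) == abs(b)) or ((a - c) == (tot * 7))) is false, then returns 8; price_opt: tot=-4, then acc=4, then ((tot * b) == max(-5, (6 + 0))) is false, then (((tot * b) == max(b, (-b))) or ((a - c) == (tot * 7))) is false, then returns 8; agreement on 8.
Checked all 216 inputs in the declared domain: the outputs agree on every one.
verdict: equivalent


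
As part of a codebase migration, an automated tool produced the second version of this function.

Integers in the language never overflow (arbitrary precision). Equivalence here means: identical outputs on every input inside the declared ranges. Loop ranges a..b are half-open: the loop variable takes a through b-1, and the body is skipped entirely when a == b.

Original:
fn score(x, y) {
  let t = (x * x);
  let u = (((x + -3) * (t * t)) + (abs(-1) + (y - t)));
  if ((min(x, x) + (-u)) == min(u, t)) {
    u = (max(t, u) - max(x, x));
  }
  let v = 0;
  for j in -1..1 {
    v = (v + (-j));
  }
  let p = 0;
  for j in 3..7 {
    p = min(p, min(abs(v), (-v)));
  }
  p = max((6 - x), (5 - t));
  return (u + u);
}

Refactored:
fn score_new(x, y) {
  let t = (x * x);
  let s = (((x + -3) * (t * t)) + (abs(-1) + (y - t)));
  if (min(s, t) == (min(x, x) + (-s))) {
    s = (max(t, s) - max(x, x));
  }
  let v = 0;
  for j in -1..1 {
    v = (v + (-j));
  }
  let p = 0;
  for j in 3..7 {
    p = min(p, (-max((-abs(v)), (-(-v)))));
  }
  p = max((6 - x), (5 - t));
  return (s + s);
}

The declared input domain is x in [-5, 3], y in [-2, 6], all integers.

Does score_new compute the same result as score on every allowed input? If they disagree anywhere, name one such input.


Reading the diff, among the changes: min/max/abs usage differs; also local variable names differ.
As a probe, take x=-5, y=2: score runs t=25, then u=-5022, then ((min(x, x) + (-u)) == min(u, t)) is false, then v=0, then (j=-1), then v=1, then (j=0), then v=1, then p=0, then (j=3), then p=-1, then (j=4), then p=-1, then (j=5), then p=-1, then (j=6), then p=-1, then p=11, then returns -10044; score_new runs t=25, then s=-5022, then (min(s, t) == (min(x, x) + (-s))) is false, then v=0, then (j=-1), then v=1, then (j=0), then v=1, then p=0, then (j=3), then p=-1, then (j=4), then p=-1, then (j=5), then p=-1, then (j=6), then p=-1, then p=11, then returns -10044; both end at -10044.
Every one of the 81 inputs gives matching results.
verdict: equivalent


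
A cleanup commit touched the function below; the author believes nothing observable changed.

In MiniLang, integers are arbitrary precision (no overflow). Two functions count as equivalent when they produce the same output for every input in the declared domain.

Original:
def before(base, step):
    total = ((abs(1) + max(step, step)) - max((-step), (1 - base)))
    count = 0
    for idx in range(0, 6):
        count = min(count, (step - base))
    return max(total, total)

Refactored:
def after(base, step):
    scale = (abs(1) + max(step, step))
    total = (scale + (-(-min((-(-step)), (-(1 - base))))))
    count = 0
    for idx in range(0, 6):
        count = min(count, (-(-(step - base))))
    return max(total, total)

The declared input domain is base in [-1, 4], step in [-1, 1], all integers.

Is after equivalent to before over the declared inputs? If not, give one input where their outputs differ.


Although statement counts differ; arithmetic usage differs; min/max/abs usage differs; local variable names differ, 18/18 inputs agree.
verdict: equivalent


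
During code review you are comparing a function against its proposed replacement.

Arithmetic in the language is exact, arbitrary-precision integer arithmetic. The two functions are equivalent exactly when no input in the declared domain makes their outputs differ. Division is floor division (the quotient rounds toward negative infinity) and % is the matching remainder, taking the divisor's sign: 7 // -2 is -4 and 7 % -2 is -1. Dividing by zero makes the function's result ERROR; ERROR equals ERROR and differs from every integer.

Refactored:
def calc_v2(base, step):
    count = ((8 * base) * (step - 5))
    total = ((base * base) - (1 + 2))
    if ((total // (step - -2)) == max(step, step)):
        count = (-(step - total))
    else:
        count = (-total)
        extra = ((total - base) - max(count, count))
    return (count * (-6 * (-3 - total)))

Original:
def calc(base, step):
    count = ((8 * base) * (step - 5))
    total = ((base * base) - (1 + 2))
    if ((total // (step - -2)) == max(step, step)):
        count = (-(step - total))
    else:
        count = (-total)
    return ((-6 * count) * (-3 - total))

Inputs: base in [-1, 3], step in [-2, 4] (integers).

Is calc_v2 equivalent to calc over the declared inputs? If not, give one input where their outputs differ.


Behavior is preserved: although local variable names differ, and min/max/abs usage differs, and arithmetic usage differs, and statement counts differ, the outputs never diverge.
Tracing base=0, step=-1: calc: count = 0; total = -3; ((total // (step - -2)) == max(step, step)) -> false; count = 3; return 0 | calc_v2: count = 0; total = -3; ((total // (step - -2)) == max(step, step)) -> false; count = 3; extra = -6; return 0 — matching result 0.
Every one of the 35 inputs gives matching results.
verdict: equivalent


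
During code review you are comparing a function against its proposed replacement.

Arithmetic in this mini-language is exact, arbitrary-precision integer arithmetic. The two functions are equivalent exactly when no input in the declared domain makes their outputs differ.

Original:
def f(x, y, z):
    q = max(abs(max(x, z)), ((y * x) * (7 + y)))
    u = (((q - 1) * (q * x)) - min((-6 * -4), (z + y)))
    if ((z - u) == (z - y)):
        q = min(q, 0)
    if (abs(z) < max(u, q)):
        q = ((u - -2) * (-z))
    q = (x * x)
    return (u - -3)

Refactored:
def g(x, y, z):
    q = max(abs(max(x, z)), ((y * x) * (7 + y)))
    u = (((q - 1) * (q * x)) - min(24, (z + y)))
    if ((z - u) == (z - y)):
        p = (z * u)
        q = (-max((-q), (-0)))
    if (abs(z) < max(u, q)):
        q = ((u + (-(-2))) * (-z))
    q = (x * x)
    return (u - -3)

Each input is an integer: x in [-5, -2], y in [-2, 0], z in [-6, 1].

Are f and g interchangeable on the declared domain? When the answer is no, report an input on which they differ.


This is a faithful refactor — arithmetic usage differs; also constant usage differs; also local variable names differ; also statement counts differ; also min/max/abs usage differs, but the computed results match everywhere.
Spot check at x=-2, y=-2, z=-4 — f: q := 20 | u := -754 | ((z - u) == (z - y)): false | (abs(z) < max(u, q)): true | q := -3008 | q := 4 | result -751. g: q := 20 | u := -754 | ((z - u) == (z - y)): false | (abs(z) < max(u, q)): true | q := -3008 | q := 4 | result -751. Both give -751.
Across all 96 domain points the two functions coincide.
verdict: equivalent


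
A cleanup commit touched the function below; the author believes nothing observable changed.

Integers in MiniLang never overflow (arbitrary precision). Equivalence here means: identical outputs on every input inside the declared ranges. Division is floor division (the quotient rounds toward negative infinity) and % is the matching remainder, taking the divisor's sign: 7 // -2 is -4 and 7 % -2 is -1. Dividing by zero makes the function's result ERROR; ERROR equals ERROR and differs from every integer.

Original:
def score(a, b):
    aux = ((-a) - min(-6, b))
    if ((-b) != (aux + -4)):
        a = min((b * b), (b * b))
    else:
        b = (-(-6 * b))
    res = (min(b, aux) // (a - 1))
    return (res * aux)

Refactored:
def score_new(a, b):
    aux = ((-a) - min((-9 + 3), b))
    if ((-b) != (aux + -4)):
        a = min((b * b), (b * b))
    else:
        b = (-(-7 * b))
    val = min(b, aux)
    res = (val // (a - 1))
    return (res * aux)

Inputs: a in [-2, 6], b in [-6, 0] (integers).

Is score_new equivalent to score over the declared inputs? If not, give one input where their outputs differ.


These are not equivalent — on a=-2, b=-4 the outputs split (64 vs 72).
score: aux=8, then ((-b) != (aux + -4)) is false, then b=-24, then res=8, then returns 64
score_new: aux=8, then ((-b) != (aux + -4)) is false, then b=-28, then val=-28, then res=9, then returns 72
verdict: not equivalent; witness: a=-2, b=-4


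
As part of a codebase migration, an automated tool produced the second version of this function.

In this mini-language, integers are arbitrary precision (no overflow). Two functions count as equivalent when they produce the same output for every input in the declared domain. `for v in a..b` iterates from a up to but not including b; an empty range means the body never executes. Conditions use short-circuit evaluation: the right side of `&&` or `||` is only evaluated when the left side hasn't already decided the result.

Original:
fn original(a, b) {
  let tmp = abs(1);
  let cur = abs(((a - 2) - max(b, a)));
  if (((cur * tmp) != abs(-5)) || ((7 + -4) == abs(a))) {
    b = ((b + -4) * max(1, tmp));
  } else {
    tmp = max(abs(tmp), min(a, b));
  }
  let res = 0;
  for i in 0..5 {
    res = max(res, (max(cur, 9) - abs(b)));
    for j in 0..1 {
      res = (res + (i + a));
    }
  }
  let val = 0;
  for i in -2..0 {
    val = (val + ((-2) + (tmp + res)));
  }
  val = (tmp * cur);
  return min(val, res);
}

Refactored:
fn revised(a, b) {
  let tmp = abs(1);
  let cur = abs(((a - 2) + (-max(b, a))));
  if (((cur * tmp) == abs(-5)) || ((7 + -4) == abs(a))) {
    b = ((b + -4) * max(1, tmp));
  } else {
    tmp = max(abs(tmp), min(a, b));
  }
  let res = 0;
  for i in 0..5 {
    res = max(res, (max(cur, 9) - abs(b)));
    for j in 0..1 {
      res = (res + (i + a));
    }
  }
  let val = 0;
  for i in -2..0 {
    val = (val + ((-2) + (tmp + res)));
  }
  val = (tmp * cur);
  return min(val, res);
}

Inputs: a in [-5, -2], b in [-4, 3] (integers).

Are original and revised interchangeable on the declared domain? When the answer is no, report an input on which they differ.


a=-5, b=-4 yields 0 from original but 3 from revised.
verdict: not equivalent; witness: a=-5, b=-4


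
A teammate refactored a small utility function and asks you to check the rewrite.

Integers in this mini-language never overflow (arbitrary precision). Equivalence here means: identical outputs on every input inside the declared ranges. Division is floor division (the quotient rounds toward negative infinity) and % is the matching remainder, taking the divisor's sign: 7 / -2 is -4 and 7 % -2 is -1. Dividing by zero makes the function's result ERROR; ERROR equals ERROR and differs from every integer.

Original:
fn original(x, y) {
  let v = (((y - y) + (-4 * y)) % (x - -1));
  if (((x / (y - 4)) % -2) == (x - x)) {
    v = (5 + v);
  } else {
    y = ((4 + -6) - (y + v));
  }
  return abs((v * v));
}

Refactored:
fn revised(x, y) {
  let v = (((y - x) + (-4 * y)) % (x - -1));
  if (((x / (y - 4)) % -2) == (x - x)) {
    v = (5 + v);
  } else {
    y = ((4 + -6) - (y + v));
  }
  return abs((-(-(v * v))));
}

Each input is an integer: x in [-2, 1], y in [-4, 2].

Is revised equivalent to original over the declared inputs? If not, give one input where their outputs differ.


Not equivalent: x=1, y=-4 separates them (0 vs 1).
original: v=0, then (((x / (y - 4)) % -2) == (x - x)) is false, then y=2, then returns 0
revised: v=1, then (((x / (y - 4)) % -2) == (x - x)) is false, then y=1, then returns 1
verdict: not equivalent; witness: x=1, y=-4


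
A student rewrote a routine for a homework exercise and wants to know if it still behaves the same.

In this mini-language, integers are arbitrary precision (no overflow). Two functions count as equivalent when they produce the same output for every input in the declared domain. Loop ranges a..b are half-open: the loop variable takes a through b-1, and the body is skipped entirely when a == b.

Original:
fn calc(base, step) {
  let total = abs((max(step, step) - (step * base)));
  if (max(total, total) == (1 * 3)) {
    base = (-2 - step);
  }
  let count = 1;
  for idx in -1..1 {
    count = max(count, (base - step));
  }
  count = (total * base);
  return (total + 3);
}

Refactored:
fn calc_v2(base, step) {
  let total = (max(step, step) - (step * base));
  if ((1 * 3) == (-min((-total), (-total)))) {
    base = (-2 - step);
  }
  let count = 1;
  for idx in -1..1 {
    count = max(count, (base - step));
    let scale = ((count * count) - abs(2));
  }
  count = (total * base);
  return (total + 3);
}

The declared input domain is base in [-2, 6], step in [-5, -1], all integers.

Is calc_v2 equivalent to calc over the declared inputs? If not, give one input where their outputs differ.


Not equivalent: base=-2, step=-5 separates them (18 vs -12).
calc: total=15, then (max(total, total) == (1 * 3)) is false, then count=1, then (idx=-1), then count=3, then (idx=0), then count=3, then count=-30, then returns 18
calc_v2: total=-15, then ((1 * 3) == (-min((-total), (-total)))) is false, then count=1, then (idx=-1), then count=3, then scale=7, then (idx=0), then count=3, then scale=7, then count=30, then returns -12
verdict: not equivalent; witness: base=-2, step=-5


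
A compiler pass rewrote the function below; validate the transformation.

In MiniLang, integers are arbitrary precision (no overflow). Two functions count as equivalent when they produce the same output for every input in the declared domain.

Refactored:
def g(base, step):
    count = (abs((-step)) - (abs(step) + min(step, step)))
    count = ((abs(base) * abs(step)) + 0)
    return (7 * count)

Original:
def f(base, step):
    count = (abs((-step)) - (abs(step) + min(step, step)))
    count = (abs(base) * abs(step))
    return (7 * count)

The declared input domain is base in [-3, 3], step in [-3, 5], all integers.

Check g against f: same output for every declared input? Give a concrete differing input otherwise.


Changes here: constant usage differs, plus arithmetic usage differs; the full 63-point sweep finds no disagreement.
verdict: equivalent


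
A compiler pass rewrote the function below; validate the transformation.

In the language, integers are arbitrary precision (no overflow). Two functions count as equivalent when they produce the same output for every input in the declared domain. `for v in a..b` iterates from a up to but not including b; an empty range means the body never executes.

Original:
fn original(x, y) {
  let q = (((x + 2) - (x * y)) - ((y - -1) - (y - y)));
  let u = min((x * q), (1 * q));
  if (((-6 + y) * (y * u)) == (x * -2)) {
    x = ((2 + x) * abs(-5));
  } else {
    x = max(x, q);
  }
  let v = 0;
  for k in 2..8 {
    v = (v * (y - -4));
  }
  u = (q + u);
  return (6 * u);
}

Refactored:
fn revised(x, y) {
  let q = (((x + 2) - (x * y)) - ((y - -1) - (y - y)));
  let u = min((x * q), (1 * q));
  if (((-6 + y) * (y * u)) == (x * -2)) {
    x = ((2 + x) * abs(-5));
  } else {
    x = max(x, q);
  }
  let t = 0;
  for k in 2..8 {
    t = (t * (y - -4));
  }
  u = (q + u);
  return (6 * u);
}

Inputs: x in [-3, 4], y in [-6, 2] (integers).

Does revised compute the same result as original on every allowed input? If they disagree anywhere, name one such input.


This is a faithful refactor — local variable names differ, but the computed results match everywhere.
One worked example (x=4, y=-5) — original: q = 30; u = 30; (((-6 + y) * (y * u)) == (x * -2)) -> false; x = 30; v = 0; [k=2]; v = 0; [k=3]; v = 0; [k=4]; v = 0; [k=5]; v = 0; [k=6]; v = 0; [k=7]; v = 0; u = 60; return 360; revised: q = 30; u = 30; (((-6 + y) * (y * u)) == (x * -2)) -> false; x = 30; t = 0; [k=2]; t = 0; [k=3]; t = 0; [k=4]; t = 0; [k=5]; t = 0; [k=6]; t = 0; [k=7]; t = 0; u = 60; return 360; agreement on 360.
Checked all 72 inputs in the declared domain: the outputs agree on every one.
verdict: equivalent


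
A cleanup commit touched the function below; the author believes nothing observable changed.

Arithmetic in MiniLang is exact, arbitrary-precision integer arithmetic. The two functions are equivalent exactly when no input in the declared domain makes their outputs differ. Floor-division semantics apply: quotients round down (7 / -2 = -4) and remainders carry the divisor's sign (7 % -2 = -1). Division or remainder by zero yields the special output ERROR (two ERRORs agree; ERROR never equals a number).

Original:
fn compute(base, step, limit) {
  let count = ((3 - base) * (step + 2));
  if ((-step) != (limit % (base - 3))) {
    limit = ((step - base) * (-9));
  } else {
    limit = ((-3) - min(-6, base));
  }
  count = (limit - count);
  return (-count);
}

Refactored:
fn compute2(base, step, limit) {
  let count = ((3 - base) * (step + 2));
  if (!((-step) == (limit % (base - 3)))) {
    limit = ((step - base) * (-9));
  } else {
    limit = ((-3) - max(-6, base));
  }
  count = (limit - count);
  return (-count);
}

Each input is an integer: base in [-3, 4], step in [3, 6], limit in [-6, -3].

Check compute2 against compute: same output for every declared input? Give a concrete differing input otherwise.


At base=-3, step=3, limit=-3: compute gives 27, compute2 gives 30.
verdict: not equivalent; witness: base=-3, step=3, limit=-3


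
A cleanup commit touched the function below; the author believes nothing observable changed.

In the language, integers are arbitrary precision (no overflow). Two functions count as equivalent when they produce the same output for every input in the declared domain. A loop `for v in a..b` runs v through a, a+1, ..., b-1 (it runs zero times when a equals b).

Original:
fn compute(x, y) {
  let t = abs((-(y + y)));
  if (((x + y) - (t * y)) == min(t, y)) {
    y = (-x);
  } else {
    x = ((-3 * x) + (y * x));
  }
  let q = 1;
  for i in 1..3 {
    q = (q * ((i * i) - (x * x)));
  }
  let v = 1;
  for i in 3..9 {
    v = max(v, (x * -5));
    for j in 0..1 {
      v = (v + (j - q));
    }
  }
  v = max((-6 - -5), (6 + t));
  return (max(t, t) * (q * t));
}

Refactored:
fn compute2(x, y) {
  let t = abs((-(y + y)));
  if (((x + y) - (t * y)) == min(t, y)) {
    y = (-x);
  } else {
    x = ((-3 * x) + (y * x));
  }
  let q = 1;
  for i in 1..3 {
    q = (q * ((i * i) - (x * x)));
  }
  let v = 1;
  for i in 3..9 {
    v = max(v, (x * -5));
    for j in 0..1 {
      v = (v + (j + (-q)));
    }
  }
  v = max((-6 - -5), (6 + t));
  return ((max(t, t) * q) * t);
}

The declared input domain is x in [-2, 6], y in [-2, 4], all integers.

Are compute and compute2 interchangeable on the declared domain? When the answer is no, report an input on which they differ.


This is a faithful refactor — arithmetic usage differs, but the computed results match everywhere.
One worked example (x=0, y=4) — compute: t=8, then (((x + y) - (t * y)) == min(t, y)) is false, then x=0, then q=1, then (i=1), then q=1, then (i=2), then q=4, then v=1, then (i=3), then v=1, then (j=0), then v=-3, then (i=4), then v=0, then (j=0), then v=-4, then (i=5), then v=0, then (j=0), then v=-4, then (i=6), then v=0, then (j=0), then v=-4, then (i=7), then v=0, then (j=0), then v=-4, then (i=8), then v=0, then (j=0), then v=-4, then v=14, then returns 256; compute2: t=8, then (((x + y) - (t * y)) == min(t, y)) is false, then x=0, then q=1, then (i=1), then q=1, then (i=2), then q=4, then v=1, then (i=3), then v=1, then (j=0), then v=-3, then (i=4), then v=0, then (j=0), then v=-4, then (i=5), then v=0, then (j=0), then v=-4, then (i=6), then v=0, then (j=0), then v=-4, then (i=7), then v=0, then (j=0), then v=-4, then (i=8), then v=0, then (j=0), then v=-4, then v=14, then returns 256; agreement on 256.
Across all 63 domain points the two functions coincide.
verdict: equivalent


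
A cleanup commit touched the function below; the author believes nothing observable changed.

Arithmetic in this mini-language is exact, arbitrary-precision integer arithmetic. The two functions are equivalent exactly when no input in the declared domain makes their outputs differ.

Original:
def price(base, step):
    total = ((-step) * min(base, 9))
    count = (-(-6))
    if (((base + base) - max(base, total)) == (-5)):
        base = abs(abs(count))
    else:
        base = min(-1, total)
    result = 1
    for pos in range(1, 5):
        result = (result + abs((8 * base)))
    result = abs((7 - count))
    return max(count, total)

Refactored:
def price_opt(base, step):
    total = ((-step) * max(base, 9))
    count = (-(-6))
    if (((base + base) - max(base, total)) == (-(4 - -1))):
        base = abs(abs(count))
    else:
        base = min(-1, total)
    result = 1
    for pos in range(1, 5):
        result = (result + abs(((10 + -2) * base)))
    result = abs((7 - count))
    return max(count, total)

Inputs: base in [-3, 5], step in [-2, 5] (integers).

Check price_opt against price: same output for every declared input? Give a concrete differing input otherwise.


These are not equivalent — on base=-3, step=-2 the outputs split (6 vs 18).
price: total := -6 | count := 6 | (((base + base) - max(base, total)) == (-5)): false | base := -6 | result := 1 | iter pos=1: | result := 49 | iter pos=2: | result := 97 | iter pos=3: | result := 145 | iter pos=4: | result := 193 | result := 1 | result 6
price_opt: total := 18 | count := 6 | (((base + base) - max(base, total)) == (-(4 - -1))): false | base := -1 | result := 1 | iter pos=1: | result := 9 | iter pos=2: | result := 17 | iter pos=3: | result := 25 | iter pos=4: | result := 33 | result := 1 | result 18
verdict: not equivalent; witness: base=-3, step=-2


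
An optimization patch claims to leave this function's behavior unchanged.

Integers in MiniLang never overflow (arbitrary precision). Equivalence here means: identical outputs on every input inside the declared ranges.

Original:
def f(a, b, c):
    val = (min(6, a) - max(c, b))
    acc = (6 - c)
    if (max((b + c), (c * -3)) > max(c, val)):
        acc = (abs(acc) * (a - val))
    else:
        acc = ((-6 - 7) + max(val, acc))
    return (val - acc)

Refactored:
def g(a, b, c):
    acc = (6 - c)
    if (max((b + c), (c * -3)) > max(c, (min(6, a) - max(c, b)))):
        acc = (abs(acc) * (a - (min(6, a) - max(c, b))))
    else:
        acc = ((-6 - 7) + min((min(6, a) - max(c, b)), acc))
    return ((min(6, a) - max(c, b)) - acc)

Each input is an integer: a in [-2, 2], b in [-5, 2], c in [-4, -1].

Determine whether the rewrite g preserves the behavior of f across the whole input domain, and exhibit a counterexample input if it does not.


Consider the input a=2, b=-5, c=-1.
f: val := 3 | acc := 7 | (max((b + c), (c * -3)) > max(c, val)): false | acc := -6 | result 9
g: acc := 7 | (max((b + c), (c * -3)) > max(c, (min(6, a) - max(c, b)))): false | acc := -10 | result 13
9 vs 13 — the two versions disagree here.
verdict: not equivalent; witness: a=2, b=-5, c=-1


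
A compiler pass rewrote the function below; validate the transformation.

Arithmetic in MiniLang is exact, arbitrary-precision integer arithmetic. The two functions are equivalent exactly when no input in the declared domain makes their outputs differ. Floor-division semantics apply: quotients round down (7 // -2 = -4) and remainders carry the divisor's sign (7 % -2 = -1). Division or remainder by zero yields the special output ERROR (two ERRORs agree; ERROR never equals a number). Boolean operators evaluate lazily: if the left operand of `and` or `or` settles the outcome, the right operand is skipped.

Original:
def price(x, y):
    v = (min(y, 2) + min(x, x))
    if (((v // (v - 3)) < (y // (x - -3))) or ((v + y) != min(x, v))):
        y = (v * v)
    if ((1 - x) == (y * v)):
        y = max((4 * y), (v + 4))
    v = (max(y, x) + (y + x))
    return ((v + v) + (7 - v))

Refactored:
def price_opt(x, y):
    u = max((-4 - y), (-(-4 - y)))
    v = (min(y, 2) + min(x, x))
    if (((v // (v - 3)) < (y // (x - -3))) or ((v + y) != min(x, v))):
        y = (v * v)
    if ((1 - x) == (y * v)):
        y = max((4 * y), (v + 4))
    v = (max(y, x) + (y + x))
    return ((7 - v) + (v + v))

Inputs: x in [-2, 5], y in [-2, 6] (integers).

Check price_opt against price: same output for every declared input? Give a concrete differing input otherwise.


Reading the diff, among the changes: local variable names differ; and arithmetic usage differs; and statement counts differ; and constant usage differs; and min/max/abs usage differs.
As a probe, take x=3, y=-1: price runs v=2, then (((v // (v - 3)) < (y // (x - -3))) or ((v + y) != min(x, v))) is true, then y=4, then ((1 - x) == (y * v)) is false, then v=11, then returns 18; price_opt runs u=3, then v=2, then (((v // (v - 3)) < (y // (x - -3))) or ((v + y) != min(x, v))) is true, then y=4, then ((1 - x) == (y * v)) is false, then v=11, then returns 18; both end at 18.
An exhaustive pass over the 72 declared inputs shows identical outputs.
verdict: equivalent


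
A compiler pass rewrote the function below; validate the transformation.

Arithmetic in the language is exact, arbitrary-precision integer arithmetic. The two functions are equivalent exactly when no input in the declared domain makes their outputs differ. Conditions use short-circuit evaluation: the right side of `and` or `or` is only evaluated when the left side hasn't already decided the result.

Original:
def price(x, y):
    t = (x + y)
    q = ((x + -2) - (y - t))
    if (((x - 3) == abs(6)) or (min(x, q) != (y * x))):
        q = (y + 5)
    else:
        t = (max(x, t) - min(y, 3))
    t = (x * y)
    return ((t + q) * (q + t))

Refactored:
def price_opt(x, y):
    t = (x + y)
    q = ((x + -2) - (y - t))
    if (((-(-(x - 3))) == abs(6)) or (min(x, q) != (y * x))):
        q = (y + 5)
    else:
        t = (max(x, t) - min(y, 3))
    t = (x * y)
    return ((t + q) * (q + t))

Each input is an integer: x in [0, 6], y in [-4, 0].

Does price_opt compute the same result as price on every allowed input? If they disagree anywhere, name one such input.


Although same computation, different form, 35/35 inputs agree.
verdict: equivalent
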